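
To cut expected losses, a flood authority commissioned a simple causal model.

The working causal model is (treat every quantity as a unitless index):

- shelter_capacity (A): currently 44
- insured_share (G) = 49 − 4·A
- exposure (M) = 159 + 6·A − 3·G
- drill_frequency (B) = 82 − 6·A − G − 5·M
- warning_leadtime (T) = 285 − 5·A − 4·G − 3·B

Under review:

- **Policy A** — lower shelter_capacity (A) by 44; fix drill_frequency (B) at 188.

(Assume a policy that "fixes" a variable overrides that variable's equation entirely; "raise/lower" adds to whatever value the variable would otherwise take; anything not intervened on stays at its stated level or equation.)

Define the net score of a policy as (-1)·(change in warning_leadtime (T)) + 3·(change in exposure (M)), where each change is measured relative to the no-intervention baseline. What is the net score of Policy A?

Baseline:
  A = 44
  G = 49 − 4·44 = -127
  M = 159 + 6·44 − 3·(-127) = 804
  B = 82 − 6·44 − (-127) − 5·804 = -4075
  T = 285 − 5·44 − 4·(-127) − 3·(-4075) = 12798
Policy A (A − 44, B := 188):
  A = 44 − 44 = 0
  G = 49 − 4·0 = 49
  M = 159 + 6·0 − 3·49 = 12
  B = 188
  T = 285 − 5·0 − 4·49 − 3·188 = -475
ΔT = -475 − 12798 = -13273; ΔM = 12 − 804 = -792
Score = (-1)·(-13273) + 3·(-792) = 10897

10897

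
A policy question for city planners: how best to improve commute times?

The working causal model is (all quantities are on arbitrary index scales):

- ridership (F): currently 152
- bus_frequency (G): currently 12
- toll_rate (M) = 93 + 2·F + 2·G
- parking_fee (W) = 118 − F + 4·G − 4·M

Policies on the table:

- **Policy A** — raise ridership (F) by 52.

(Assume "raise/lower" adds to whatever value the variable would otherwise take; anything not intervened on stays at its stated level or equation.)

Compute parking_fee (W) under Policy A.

-2138

Policy A (F + 52):
  F = 152 + 52 = 204
  G = 12
  M = 93 + 2·204 + 2·12 = 525
  W = 118 − 204 + 4·12 − 4·525 = -2138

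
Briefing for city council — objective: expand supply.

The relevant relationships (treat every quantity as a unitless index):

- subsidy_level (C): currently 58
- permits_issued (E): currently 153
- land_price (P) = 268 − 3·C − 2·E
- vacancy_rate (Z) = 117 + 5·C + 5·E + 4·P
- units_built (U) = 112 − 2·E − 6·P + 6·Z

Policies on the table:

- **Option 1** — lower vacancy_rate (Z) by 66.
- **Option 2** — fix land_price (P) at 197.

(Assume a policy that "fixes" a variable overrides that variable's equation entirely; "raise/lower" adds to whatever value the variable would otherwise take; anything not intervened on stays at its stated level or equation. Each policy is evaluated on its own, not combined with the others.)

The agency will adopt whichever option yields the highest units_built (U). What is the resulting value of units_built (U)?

10384

Option 1 (Z − 66):
  C = 58
  E = 153
  P = 268 − 3·58 − 2·153 = -212
  Z = 117 + 5·58 + 5·153 + 4·(-212) (−66 from intervention) = 258
  U = 112 − 2·153 − 6·(-212) + 6·258 = 2626
Option 2 (P := 197):
  C = 58
  E = 153
  P = 197
  Z = 117 + 5·58 + 5·153 + 4·197 = 1960
  U = 112 − 2·153 − 6·197 + 6·1960 = 10384
Comparing — Option 1: U=2626, Option 2: U=10384. Highest is 10384 (Option 2).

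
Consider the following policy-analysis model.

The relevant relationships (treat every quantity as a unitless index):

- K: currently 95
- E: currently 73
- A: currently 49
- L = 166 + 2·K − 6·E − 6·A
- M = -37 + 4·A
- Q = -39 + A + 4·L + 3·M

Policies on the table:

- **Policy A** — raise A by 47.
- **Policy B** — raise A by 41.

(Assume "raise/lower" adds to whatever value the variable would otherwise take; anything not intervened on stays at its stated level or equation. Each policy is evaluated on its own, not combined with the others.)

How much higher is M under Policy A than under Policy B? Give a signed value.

Policy A (A + 47):
  A = 49 + 47 = 96
  M = -37 + 4·96 = 347
Policy B (A + 41):
  A = 49 + 41 = 90
  M = -37 + 4·90 = 323
M: 347 − 323 = 24

24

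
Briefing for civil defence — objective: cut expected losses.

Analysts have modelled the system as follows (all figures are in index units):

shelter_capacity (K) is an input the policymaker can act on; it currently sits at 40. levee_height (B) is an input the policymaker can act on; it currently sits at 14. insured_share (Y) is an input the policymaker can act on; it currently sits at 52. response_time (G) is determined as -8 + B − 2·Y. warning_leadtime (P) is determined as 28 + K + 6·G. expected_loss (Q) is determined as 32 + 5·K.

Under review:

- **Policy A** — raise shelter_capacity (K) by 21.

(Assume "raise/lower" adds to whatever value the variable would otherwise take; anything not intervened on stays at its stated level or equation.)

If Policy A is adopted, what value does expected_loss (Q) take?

337

Policy A (K + 21):
  K = 40 + 21 = 61
  Q = 32 + 5·61 = 337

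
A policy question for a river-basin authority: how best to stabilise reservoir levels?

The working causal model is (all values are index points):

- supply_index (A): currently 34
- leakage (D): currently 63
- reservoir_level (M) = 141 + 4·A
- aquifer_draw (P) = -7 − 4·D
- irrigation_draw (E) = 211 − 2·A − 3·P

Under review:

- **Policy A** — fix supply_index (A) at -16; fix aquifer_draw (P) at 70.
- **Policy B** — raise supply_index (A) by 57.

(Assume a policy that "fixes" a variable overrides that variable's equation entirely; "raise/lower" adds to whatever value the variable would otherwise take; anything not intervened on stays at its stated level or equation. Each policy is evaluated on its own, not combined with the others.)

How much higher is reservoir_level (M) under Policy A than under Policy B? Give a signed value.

-428

Policy A (A := -16, P := 70):
  A = -16
  M = 141 + 4·(-16) = 77
Policy B (A + 57):
  A = 34 + 57 = 91
  M = 141 + 4·91 = 505
M: 77 − 505 = -428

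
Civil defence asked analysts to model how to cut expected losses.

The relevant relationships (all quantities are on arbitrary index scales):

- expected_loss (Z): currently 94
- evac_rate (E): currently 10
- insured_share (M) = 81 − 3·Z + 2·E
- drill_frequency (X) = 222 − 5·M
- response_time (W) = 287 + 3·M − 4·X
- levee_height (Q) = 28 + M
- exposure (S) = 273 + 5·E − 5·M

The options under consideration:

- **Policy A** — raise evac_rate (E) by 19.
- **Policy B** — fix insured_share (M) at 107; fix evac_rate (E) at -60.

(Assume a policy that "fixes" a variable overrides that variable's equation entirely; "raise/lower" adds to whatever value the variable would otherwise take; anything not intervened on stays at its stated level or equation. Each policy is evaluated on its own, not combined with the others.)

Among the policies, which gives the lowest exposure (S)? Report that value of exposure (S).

Policy A (E + 19):
  Z = 94
  E = 10 + 19 = 29
  M = 81 − 3·94 + 2·29 = -143
  S = 273 + 5·29 − 5·(-143) = 1133
Policy B (M := 107, E := -60):
  Z = 94
  E = -60
  M = 107
  S = 273 + 5·(-60) − 5·107 = -562
Comparing — Policy A: S=1133, Policy B: S=-562. Lowest is -562 (Policy B).

-562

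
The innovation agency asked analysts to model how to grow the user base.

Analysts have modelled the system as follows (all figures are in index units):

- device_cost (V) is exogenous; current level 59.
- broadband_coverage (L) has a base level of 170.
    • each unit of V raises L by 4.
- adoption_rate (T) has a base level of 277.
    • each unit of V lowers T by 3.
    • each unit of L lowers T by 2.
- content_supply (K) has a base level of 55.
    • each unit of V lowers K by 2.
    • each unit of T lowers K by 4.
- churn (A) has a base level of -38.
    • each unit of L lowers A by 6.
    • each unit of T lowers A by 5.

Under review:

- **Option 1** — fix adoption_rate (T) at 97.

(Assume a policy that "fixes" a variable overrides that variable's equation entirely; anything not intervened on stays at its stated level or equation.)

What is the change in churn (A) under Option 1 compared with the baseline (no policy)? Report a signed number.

Baseline:
  V = 59
  L = 170 + 4·59 = 406
  T = 277 − 3·59 − 2·406 = -712
  A = -38 − 6·406 − 5·(-712) = 1086
Option 1 (T := 97):
  V = 59
  L = 170 + 4·59 = 406
  T = 97
  A = -38 − 6·406 − 5·97 = -2959
Change in A: -2959 − 1086 = -4045

-4045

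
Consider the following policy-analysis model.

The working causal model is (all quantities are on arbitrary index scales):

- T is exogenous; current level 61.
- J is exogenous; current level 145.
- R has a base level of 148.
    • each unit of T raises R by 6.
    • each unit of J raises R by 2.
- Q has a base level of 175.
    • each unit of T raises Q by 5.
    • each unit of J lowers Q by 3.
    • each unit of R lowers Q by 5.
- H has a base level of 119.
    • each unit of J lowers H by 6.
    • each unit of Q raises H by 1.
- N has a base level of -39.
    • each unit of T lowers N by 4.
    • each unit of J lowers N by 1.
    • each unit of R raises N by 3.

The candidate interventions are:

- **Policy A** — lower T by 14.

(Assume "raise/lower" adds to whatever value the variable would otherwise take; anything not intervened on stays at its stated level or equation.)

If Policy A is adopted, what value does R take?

Policy A (T − 14):
  T = 61 − 14 = 47
  J = 145
  R = 148 + 6·47 + 2·145 = 720

720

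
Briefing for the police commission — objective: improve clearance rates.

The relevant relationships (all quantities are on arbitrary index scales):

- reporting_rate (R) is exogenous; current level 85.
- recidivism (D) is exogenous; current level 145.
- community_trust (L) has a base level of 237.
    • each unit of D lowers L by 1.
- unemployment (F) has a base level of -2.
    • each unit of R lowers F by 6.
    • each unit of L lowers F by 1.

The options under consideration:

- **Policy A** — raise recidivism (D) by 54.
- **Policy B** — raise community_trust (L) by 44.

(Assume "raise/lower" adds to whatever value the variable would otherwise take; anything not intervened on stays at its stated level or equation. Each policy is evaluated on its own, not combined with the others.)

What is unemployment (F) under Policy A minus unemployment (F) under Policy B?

98

Policy A (D + 54):
  R = 85
  D = 145 + 54 = 199
  L = 237 − 199 = 38
  F = -2 − 6·85 − 38 = -550
Policy B (L + 44):
  R = 85
  D = 145
  L = 237 − 145 (+44 from intervention) = 136
  F = -2 − 6·85 − 136 = -648
F: -550 − (-648) = 98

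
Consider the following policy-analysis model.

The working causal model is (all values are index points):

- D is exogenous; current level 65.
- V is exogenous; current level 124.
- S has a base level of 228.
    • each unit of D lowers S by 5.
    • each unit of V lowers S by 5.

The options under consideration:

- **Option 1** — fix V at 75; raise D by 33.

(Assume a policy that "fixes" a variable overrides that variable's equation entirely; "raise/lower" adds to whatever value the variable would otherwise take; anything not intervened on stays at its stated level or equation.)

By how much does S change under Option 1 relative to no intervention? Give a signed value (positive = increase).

Baseline:
  D = 65
  V = 124
  S = 228 − 5·65 − 5·124 = -717
Option 1 (V := 75, D + 33):
  D = 65 + 33 = 98
  V = 75
  S = 228 − 5·98 − 5·75 = -637
Change in S: -637 − (-717) = 80

80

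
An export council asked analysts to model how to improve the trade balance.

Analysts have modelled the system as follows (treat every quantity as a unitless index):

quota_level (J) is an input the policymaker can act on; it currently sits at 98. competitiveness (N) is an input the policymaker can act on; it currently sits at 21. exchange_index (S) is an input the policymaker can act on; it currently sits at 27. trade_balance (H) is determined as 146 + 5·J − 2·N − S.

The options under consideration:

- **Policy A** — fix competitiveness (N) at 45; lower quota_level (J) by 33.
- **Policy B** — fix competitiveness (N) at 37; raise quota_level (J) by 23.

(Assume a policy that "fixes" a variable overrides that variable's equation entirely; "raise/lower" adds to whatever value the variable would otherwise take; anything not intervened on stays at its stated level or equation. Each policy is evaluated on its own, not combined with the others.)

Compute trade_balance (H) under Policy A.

Policy A (N := 45, J − 33):
  J = 98 − 33 = 65
  N = 45
  S = 27
  H = 146 + 5·65 − 2·45 − 27 = 354

354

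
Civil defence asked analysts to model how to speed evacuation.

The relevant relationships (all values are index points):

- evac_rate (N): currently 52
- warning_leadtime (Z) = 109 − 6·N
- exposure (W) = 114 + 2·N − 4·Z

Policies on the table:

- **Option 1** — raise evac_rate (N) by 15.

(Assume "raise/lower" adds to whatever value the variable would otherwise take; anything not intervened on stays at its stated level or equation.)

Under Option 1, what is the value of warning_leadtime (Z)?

-293

Option 1 (N + 15):
  N = 52 + 15 = 67
  Z = 109 − 6·67 = -293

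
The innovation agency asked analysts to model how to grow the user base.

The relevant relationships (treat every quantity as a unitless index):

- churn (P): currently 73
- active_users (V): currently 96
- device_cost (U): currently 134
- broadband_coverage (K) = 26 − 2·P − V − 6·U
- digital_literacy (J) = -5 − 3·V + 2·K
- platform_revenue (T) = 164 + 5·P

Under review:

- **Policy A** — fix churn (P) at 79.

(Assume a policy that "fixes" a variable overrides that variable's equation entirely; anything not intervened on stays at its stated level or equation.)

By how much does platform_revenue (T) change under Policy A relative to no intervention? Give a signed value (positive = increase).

30

Baseline:
  P = 73
  T = 164 + 5·73 = 529
Policy A (P := 79):
  P = 79
  T = 164 + 5·79 = 559
Change in T: 559 − 529 = 30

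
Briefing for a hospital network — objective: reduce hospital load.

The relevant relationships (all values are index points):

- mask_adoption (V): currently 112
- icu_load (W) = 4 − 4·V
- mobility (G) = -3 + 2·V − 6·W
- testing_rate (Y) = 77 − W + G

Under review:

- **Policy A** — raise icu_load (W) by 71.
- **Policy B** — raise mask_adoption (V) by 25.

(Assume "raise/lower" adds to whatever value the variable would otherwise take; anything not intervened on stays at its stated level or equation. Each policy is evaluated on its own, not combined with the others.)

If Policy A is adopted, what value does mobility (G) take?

Policy A (W + 71):
  V = 112
  W = 4 − 4·112 (+71 from intervention) = -373
  G = -3 + 2·112 − 6·(-373) = 2459

2459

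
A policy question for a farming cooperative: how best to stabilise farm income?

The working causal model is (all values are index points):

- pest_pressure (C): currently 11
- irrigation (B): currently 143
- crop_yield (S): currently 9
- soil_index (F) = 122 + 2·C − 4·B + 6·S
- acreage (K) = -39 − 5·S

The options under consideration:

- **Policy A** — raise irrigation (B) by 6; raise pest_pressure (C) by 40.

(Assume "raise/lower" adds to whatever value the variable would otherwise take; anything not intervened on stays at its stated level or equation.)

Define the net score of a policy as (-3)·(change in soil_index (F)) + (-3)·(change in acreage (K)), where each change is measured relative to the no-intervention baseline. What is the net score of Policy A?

Baseline:
  C = 11
  B = 143
  S = 9
  F = 122 + 2·11 − 4·143 + 6·9 = -374
  K = -39 − 5·9 = -84
Policy A (B + 6, C + 40):
  C = 11 + 40 = 51
  B = 143 + 6 = 149
  S = 9
  F = 122 + 2·51 − 4·149 + 6·9 = -318
  K = -39 − 5·9 = -84
ΔF = -318 − (-374) = 56; ΔK = -84 − (-84) = 0
Score = (-3)·56 + (-3)·0 = -168

-168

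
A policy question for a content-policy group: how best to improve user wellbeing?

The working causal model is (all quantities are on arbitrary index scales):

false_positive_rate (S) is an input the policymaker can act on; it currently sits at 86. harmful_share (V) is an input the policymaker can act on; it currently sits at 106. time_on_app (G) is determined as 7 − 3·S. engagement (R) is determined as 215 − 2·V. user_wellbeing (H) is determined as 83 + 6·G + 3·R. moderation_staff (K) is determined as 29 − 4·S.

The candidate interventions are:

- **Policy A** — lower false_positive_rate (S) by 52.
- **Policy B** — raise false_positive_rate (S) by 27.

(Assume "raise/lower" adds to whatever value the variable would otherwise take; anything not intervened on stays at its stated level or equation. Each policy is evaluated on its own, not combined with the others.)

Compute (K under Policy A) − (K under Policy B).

316

Policy A (S − 52):
  S = 86 − 52 = 34
  K = 29 − 4·34 = -107
Policy B (S + 27):
  S = 86 + 27 = 113
  K = 29 − 4·113 = -423
K: -107 − (-423) = 316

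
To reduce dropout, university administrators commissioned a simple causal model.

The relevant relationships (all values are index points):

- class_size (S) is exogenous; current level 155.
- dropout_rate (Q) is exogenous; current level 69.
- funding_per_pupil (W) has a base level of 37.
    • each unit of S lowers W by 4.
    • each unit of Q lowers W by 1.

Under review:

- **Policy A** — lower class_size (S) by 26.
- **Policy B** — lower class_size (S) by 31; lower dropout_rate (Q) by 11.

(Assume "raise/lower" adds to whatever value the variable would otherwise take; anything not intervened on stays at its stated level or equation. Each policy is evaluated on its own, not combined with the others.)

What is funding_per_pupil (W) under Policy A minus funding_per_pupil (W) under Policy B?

-31

Policy A (S − 26):
  S = 155 − 26 = 129
  Q = 69
  W = 37 − 4·129 − 69 = -548
Policy B (S − 31, Q − 11):
  S = 155 − 31 = 124
  Q = 69 − 11 = 58
  W = 37 − 4·124 − 58 = -517
W: -548 − (-517) = -31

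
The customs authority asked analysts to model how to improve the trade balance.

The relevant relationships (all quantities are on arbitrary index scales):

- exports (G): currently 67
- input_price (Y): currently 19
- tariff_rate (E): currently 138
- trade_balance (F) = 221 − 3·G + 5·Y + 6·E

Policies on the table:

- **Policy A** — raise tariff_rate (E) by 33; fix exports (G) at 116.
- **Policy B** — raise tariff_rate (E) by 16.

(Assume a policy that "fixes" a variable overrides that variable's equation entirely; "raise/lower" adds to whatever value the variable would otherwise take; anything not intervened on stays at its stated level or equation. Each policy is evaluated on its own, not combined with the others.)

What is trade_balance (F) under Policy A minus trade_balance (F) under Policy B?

Policy A (E + 33, G := 116):
  G = 116
  Y = 19
  E = 138 + 33 = 171
  F = 221 − 3·116 + 5·19 + 6·171 = 994
Policy B (E + 16):
  G = 67
  Y = 19
  E = 138 + 16 = 154
  F = 221 − 3·67 + 5·19 + 6·154 = 1039
F: 994 − 1039 = -45

-45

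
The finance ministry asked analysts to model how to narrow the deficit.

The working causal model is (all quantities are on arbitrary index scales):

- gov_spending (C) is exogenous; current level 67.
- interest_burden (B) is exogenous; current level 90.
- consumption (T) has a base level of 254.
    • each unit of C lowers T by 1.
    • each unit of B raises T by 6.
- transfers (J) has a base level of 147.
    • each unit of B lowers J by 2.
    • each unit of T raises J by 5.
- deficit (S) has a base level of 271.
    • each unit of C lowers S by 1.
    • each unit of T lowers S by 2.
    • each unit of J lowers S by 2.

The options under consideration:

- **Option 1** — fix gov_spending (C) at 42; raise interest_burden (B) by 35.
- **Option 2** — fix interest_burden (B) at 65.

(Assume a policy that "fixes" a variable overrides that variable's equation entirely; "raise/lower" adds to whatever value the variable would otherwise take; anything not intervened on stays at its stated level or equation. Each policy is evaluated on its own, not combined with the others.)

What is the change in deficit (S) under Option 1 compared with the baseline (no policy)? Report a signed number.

Baseline:
  C = 67
  B = 90
  T = 254 − 67 + 6·90 = 727
  J = 147 − 2·90 + 5·727 = 3602
  S = 271 − 67 − 2·727 − 2·3602 = -8454
Option 1 (C := 42, B + 35):
  C = 42
  B = 90 + 35 = 125
  T = 254 − 42 + 6·125 = 962
  J = 147 − 2·125 + 5·962 = 4707
  S = 271 − 42 − 2·962 − 2·4707 = -11109
Change in S: -11109 − (-8454) = -2655

-2655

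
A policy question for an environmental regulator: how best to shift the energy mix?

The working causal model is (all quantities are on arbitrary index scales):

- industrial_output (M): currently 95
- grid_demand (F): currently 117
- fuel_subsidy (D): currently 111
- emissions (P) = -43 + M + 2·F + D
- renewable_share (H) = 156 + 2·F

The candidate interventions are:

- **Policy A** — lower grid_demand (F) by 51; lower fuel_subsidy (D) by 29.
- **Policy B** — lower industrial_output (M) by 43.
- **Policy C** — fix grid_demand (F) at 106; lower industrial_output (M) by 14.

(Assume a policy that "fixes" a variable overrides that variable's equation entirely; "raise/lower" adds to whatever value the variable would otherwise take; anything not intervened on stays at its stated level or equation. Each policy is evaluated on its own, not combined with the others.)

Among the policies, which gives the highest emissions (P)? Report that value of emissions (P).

Policy A (F − 51, D − 29):
  M = 95
  F = 117 − 51 = 66
  D = 111 − 29 = 82
  P = -43 + 95 + 2·66 + 82 = 266
Policy B (M − 43):
  M = 95 − 43 = 52
  F = 117
  D = 111
  P = -43 + 52 + 2·117 + 111 = 354
Policy C (F := 106, M − 14):
  M = 95 − 14 = 81
  F = 106
  D = 111
  P = -43 + 81 + 2·106 + 111 = 361
Comparing — Policy A: P=266, Policy B: P=354, Policy C: P=361. Highest is 361 (Policy C).

361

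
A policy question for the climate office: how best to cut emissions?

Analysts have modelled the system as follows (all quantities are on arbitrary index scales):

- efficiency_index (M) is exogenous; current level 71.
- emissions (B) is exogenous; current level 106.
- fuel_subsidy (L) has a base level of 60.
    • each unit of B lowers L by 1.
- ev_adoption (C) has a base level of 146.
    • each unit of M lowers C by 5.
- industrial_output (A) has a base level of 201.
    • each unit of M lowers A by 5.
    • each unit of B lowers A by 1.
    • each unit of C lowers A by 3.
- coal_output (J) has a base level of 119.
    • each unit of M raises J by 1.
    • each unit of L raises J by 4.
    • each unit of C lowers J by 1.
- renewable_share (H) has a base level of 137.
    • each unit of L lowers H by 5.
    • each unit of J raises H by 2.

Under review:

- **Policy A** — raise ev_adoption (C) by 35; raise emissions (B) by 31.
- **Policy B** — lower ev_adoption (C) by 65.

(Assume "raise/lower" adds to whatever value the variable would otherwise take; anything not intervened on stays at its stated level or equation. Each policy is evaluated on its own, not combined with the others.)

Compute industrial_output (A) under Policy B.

Policy B (C − 65):
  M = 71
  B = 106
  C = 146 − 5·71 (−65 from intervention) = -274
  A = 201 − 5·71 − 106 − 3·(-274) = 562

562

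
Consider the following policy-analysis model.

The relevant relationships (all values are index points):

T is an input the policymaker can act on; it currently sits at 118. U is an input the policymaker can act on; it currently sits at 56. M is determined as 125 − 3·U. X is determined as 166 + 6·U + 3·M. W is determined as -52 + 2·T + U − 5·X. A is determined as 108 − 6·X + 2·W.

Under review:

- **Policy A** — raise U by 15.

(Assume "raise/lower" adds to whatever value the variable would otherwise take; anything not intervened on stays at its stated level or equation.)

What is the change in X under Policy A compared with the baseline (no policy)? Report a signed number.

Baseline:
  U = 56
  M = 125 − 3·56 = -43
  X = 166 + 6·56 + 3·(-43) = 373
Policy A (U + 15):
  U = 56 + 15 = 71
  M = 125 − 3·71 = -88
  X = 166 + 6·71 + 3·(-88) = 328
Change in X: 328 − 373 = -45

-45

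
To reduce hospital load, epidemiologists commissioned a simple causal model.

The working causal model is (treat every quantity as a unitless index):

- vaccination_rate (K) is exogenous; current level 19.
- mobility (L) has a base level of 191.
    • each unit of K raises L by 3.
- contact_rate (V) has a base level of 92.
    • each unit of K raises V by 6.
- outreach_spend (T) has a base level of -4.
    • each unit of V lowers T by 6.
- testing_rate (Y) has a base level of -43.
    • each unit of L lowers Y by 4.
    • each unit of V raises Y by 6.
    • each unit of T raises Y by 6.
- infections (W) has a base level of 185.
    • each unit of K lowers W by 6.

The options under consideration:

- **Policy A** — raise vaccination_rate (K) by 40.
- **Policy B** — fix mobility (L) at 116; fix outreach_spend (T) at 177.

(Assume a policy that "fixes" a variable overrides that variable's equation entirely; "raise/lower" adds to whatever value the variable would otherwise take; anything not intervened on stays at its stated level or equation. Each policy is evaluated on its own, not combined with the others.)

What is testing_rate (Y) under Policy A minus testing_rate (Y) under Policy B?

-16710

Policy A (K + 40):
  K = 19 + 40 = 59
  L = 191 + 3·59 = 368
  V = 92 + 6·59 = 446
  T = -4 − 6·446 = -2680
  Y = -43 − 4·368 + 6·446 + 6·(-2680) = -14919
Policy B (L := 116, T := 177):
  K = 19
  L = 116
  V = 92 + 6·19 = 206
  T = 177
  Y = -43 − 4·116 + 6·206 + 6·177 = 1791
Y: -14919 − 1791 = -16710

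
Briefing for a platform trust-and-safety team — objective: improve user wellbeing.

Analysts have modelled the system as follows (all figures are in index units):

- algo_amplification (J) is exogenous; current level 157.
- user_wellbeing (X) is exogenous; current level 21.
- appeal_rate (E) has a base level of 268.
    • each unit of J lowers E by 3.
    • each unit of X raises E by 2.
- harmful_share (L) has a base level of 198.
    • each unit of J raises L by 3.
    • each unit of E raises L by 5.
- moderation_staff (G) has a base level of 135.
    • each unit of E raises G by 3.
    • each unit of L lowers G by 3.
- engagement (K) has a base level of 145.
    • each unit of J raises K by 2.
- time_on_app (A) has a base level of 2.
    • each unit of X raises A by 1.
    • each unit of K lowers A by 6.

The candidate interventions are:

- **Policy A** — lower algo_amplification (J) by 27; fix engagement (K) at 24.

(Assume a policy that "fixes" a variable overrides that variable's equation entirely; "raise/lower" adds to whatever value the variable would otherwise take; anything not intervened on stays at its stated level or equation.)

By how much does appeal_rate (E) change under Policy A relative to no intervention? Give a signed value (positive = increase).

81

Baseline:
  J = 157
  X = 21
  E = 268 − 3·157 + 2·21 = -161
Policy A (J − 27, K := 24):
  J = 157 − 27 = 130
  X = 21
  E = 268 − 3·130 + 2·21 = -80
Change in E: -80 − (-161) = 81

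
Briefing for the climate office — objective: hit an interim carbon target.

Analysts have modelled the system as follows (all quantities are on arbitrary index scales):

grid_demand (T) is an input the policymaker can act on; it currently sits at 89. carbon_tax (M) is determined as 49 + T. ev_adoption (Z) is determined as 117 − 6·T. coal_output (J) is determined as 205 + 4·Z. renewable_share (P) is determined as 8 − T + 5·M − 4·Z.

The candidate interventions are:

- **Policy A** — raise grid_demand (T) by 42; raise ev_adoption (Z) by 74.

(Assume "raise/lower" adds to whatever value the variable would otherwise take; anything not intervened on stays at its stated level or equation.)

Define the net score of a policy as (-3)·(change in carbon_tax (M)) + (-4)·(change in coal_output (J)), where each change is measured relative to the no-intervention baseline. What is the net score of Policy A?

2722

Baseline:
  T = 89
  M = 49 + 89 = 138
  Z = 117 − 6·89 = -417
  J = 205 + 4·(-417) = -1463
Policy A (T + 42, Z + 74):
  T = 89 + 42 = 131
  M = 49 + 131 = 180
  Z = 117 − 6·131 (+74 from intervention) = -595
  J = 205 + 4·(-595) = -2175
ΔM = 180 − 138 = 42; ΔJ = -2175 − (-1463) = -712
Score = (-3)·42 + (-4)·(-712) = 2722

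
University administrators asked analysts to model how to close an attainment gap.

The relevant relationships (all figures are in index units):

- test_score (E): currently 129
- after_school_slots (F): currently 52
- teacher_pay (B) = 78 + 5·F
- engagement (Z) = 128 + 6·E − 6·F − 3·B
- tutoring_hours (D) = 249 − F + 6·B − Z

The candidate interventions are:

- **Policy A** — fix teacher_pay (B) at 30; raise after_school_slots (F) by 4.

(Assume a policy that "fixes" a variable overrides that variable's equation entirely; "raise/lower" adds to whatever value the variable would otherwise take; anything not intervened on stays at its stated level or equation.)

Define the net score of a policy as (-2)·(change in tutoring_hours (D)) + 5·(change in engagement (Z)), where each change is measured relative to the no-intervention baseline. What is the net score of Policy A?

Baseline:
  E = 129
  F = 52
  B = 78 + 5·52 = 338
  Z = 128 + 6·129 − 6·52 − 3·338 = -424
  D = 249 − 52 + 6·338 − (-424) = 2649
Policy A (B := 30, F + 4):
  E = 129
  F = 52 + 4 = 56
  B = 30
  Z = 128 + 6·129 − 6·56 − 3·30 = 476
  D = 249 − 56 + 6·30 − 476 = -103
ΔD = -103 − 2649 = -2752; ΔZ = 476 − (-424) = 900
Score = (-2)·(-2752) + 5·900 = 10004

10004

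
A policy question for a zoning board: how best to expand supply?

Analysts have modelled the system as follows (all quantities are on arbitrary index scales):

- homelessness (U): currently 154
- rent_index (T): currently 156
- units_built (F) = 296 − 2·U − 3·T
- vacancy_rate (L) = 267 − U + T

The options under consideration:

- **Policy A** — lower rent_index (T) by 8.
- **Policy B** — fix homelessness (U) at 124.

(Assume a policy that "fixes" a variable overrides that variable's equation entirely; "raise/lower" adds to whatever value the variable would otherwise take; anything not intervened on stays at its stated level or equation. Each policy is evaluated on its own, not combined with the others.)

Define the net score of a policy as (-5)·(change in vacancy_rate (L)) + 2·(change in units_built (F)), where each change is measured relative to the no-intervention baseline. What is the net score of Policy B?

Baseline:
  U = 154
  T = 156
  F = 296 − 2·154 − 3·156 = -480
  L = 267 − 154 + 156 = 269
Policy B (U := 124):
  U = 124
  T = 156
  F = 296 − 2·124 − 3·156 = -420
  L = 267 − 124 + 156 = 299
ΔL = 299 − 269 = 30; ΔF = -420 − (-480) = 60
Score = (-5)·30 + 2·60 = -30

-30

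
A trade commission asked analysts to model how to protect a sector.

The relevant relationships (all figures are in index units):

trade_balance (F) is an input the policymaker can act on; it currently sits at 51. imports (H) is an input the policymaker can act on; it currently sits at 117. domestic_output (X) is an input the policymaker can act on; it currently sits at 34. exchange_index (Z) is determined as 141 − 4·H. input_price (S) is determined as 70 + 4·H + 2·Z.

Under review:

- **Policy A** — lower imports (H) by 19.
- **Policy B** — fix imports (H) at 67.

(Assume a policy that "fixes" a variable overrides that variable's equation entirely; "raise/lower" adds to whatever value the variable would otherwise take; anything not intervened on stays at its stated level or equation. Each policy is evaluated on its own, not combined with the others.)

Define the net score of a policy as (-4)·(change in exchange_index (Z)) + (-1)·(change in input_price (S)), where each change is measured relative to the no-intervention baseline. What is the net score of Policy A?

Baseline:
  H = 117
  Z = 141 − 4·117 = -327
  S = 70 + 4·117 + 2·(-327) = -116
Policy A (H − 19):
  H = 117 − 19 = 98
  Z = 141 − 4·98 = -251
  S = 70 + 4·98 + 2·(-251) = -40
ΔZ = -251 − (-327) = 76; ΔS = -40 − (-116) = 76
Score = (-4)·76 + (-1)·76 = -380

-380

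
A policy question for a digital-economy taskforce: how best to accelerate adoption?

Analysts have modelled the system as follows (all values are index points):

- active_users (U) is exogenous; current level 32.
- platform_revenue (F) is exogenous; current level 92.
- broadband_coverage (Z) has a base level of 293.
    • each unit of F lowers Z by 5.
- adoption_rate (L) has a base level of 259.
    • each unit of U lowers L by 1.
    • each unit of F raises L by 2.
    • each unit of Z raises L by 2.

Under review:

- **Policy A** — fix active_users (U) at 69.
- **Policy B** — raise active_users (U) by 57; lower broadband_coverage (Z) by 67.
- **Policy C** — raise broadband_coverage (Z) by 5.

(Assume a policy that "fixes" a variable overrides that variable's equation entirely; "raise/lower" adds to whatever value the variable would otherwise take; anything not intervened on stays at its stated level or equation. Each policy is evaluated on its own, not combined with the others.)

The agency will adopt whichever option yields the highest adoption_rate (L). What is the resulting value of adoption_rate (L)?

87

Policy A (U := 69):
  U = 69
  F = 92
  Z = 293 − 5·92 = -167
  L = 259 − 69 + 2·92 + 2·(-167) = 40
Policy B (U + 57, Z − 67):
  U = 32 + 57 = 89
  F = 92
  Z = 293 − 5·92 (−67 from intervention) = -234
  L = 259 − 89 + 2·92 + 2·(-234) = -114
Policy C (Z + 5):
  U = 32
  F = 92
  Z = 293 − 5·92 (+5 from intervention) = -162
  L = 259 − 32 + 2·92 + 2·(-162) = 87
Comparing — Policy A: L=40, Policy B: L=-114, Policy C: L=87. Highest is 87 (Policy C).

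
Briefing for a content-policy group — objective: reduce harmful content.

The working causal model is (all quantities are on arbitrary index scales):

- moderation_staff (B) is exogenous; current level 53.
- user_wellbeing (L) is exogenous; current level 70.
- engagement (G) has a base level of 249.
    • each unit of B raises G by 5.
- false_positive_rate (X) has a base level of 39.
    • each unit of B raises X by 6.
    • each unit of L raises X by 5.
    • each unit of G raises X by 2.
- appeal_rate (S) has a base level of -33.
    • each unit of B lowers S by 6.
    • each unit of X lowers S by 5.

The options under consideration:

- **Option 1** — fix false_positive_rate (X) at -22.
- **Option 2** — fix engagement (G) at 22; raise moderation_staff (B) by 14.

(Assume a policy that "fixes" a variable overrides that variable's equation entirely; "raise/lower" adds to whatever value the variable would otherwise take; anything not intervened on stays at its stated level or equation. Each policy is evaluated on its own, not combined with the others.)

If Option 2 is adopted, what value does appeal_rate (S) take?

-4610

Option 2 (G := 22, B + 14):
  B = 53 + 14 = 67
  L = 70
  G = 22
  X = 39 + 6·67 + 5·70 + 2·22 = 835
  S = -33 − 6·67 − 5·835 = -4610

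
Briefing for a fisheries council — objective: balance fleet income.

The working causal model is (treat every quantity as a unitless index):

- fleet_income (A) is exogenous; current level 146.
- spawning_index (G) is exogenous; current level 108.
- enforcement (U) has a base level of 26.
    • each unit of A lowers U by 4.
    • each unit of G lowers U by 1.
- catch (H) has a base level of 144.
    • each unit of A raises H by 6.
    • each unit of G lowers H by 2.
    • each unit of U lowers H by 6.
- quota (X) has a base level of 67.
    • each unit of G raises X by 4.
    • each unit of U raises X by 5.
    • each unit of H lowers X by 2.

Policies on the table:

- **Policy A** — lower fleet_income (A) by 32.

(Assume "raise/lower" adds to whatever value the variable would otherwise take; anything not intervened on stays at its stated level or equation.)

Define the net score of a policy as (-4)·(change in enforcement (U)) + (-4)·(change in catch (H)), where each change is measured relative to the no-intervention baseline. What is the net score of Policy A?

Baseline:
  A = 146
  G = 108
  U = 26 − 4·146 − 108 = -666
  H = 144 + 6·146 − 2·108 − 6·(-666) = 4800
Policy A (A − 32):
  A = 146 − 32 = 114
  G = 108
  U = 26 − 4·114 − 108 = -538
  H = 144 + 6·114 − 2·108 − 6·(-538) = 3840
ΔU = -538 − (-666) = 128; ΔH = 3840 − 4800 = -960
Score = (-4)·128 + (-4)·(-960) = 3328

3328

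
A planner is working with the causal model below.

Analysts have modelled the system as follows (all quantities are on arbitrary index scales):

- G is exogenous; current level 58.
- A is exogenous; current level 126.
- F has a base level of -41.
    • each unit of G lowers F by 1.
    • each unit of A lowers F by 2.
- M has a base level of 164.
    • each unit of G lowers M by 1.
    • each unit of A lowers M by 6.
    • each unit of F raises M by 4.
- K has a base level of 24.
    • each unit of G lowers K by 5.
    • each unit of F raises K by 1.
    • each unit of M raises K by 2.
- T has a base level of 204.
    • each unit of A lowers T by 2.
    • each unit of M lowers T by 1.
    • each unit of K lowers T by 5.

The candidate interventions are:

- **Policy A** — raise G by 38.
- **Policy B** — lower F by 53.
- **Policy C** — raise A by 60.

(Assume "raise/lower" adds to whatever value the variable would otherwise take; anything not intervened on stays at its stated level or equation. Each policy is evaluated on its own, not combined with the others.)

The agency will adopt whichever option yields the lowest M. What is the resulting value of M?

-2894

Policy A (G + 38):
  G = 58 + 38 = 96
  A = 126
  F = -41 − 96 − 2·126 = -389
  M = 164 − 96 − 6·126 + 4·(-389) = -2244
Policy B (F − 53):
  G = 58
  A = 126
  F = -41 − 58 − 2·126 (−53 from intervention) = -404
  M = 164 − 58 − 6·126 + 4·(-404) = -2266
Policy C (A + 60):
  G = 58
  A = 126 + 60 = 186
  F = -41 − 58 − 2·186 = -471
  M = 164 − 58 − 6·186 + 4·(-471) = -2894
Comparing — Policy A: M=-2244, Policy B: M=-2266, Policy C: M=-2894. Lowest is -2894 (Policy C).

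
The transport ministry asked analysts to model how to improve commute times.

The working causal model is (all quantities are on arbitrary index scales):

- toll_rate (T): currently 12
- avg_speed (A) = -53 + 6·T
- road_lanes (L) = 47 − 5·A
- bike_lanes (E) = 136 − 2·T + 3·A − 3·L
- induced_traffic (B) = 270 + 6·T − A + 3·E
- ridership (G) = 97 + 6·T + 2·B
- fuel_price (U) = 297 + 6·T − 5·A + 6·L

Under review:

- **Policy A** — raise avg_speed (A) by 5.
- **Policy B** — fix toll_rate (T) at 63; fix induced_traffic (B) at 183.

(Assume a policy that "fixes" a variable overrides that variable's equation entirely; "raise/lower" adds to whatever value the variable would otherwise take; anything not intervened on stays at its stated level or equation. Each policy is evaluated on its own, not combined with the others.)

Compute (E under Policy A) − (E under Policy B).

Policy A (A + 5):
  T = 12
  A = -53 + 6·12 (+5 from intervention) = 24
  L = 47 − 5·24 = -73
  E = 136 − 2·12 + 3·24 − 3·(-73) = 403
Policy B (T := 63, B := 183):
  T = 63
  A = -53 + 6·63 = 325
  L = 47 − 5·325 = -1578
  E = 136 − 2·63 + 3·325 − 3·(-1578) = 5719
E: 403 − 5719 = -5316

-5316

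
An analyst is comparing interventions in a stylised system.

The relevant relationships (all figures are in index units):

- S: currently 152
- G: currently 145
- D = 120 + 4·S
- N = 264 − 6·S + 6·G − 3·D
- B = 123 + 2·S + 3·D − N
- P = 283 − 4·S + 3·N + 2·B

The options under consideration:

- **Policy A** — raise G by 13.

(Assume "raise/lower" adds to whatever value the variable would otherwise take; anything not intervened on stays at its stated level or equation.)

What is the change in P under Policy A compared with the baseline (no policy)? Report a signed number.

78

Baseline:
  S = 152
  G = 145
  D = 120 + 4·152 = 728
  N = 264 − 6·152 + 6·145 − 3·728 = -1962
  B = 123 + 2·152 + 3·728 − (-1962) = 4573
  P = 283 − 4·152 + 3·(-1962) + 2·4573 = 2935
Policy A (G + 13):
  S = 152
  G = 145 + 13 = 158
  D = 120 + 4·152 = 728
  N = 264 − 6·152 + 6·158 − 3·728 = -1884
  B = 123 + 2·152 + 3·728 − (-1884) = 4495
  P = 283 − 4·152 + 3·(-1884) + 2·4495 = 3013
Change in P: 3013 − 2935 = 78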